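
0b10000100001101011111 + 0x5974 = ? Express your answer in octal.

0b10000100001101011111 = 0o2041537 in octal.
0x5974 = 0o54564 in octal.
Add column by column in base 8, right to left:
  7+4 = 3 carry 1
  3+6+1 = 2 carry 1
  5+5+1 = 3 carry 1
  1+4+1 = 6
  4+5 = 1 carry 1
  0+0+1 = 1
  2+0 = 2

0o2116323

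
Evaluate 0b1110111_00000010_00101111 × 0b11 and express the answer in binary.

Multiply each base-2 digit by 3, carrying:
  1×3 = 3 → write 1 carry 1
  1×3+1 = 4 → write 0 carry 2
  1×3+2 = 5 → write 1 carry 2
  1×3+2 = 5 → write 1 carry 2
  0×3+2 = 2 → write 0 carry 1
  1×3+1 = 4 → write 0 carry 2
  0×3+2 = 2 → write 0 carry 1
  0×3+1 = 1 → write 1
  0×3 = 0 → write 0
  1×3 = 3 → write 1 carry 1
  0×3+1 = 1 → write 1
  0×3 = 0 → write 0
  0×3 = 0 → write 0
  0×3 = 0 → write 0
  0×3 = 0 → write 0
  0×3 = 0 → write 0
  1×3 = 3 → write 1 carry 1
  1×3+1 = 4 → write 0 carry 2
  1×3+2 = 5 → write 1 carry 2
  0×3+2 = 2 → write 0 carry 1
  1×3+1 = 4 → write 0 carry 2
  1×3+2 = 5 → write 1 carry 2
  1×3+2 = 5 → write 1 carry 2
  remaining carry: 10

0b1011001010000011010001101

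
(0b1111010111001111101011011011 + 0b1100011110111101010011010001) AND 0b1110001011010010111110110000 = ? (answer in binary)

0b1010000010000000111110100000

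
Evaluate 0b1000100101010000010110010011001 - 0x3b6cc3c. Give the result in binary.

0b1000000111100010110000001011101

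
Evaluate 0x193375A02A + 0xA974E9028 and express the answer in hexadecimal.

Add column by column in base 16, right to left:
  A+8 = 2 carry 1
  2+2+1 = 5
  0+0 = 0
  A+9 = 3 carry 1
  5+E+1 = 4 carry 1
  7+4+1 = C
  3+7 = A
  3+9 = C
  9+A = 3 carry 1
  1+0+1 = 2

0x23CAC43052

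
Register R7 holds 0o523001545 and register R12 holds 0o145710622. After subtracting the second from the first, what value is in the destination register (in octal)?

Subtract column by column in base 8:
  5-2 → 3
  4-2 → 2
  5-6 → 7 (borrow)
  1-0-1 → 0
  0-1 → 7 (borrow)
  0-7-1 → 0 (borrow)
  3-5-1 → 5 (borrow)
  2-4-1 → 5 (borrow)
  5-1-1 → 3

0o355070723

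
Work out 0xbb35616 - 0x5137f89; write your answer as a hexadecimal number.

0x69fd68d

Subtract column by column in base 16:
  6-9 → d (borrow)
  1-8-1 → 8 (borrow)
  6-f-1 → 6 (borrow)
  5-7-1 → d (borrow)
  3-3-1 → f (borrow)
  b-1-1 → 9
  b-5 → 6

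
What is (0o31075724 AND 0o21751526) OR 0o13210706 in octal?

0o31075724 AND 0o21751526 = 0o21051524.
Then OR with 0o13210706.

0o33251726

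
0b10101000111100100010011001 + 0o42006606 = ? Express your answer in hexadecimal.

0x32BD61F

0b10101000111100100010011001 = 0x2A3C899 in hexadecimal.
0o42006606 = 0x880D86 in hexadecimal.
Add column by column in base 16, right to left:
  9+6 = F
  9+8 = 1 carry 1
  8+D+1 = 6 carry 1
  C+0+1 = D
  3+8 = B
  A+8 = 2 carry 1
  2+0+1 = 3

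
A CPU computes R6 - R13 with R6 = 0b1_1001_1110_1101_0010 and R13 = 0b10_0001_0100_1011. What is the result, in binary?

0b10111110110000111

Subtract column by column in base 2:
  0-1 → 1 (borrow)
  1-1-1 → 1 (borrow)
  0-0-1 → 1 (borrow)
  0-1-1 → 0 (borrow)
  1-0-1 → 0
  0-0 → 0
  1-1 → 0
  1-0 → 1
  0-1 → 1 (borrow)
  1-0-1 → 0
  1-0 → 1
  1-0 → 1
  1-0 → 1
  0-1 → 1 (borrow)
  0-0-1 → 1 (borrow)
  1-0-1 → 0
  1-0 → 1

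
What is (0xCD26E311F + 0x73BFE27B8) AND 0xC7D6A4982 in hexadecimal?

0x40C684882

Add column by column in base 16, right to left:
  F+8 = 7 carry 1
  1+B+1 = D
  1+7 = 8
  3+2 = 5
  E+E = C carry 1
  6+F+1 = 6 carry 1
  2+B+1 = E
  D+3 = 0 carry 1
  C+7+1 = 4 carry 1
  final carry 1
Sum = 0x140E6C58D7; now AND with 0xC7D6A4982:
  1&0=0, 4&C=4, 0&7=0, E&D=C, 6&6=6, C&A=8, 5&4=4, 8&9=8, D&8=8, 7&2=2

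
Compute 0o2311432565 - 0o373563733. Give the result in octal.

0o1715646632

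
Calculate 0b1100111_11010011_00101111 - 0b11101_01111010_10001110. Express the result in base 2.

0b10010100101100010100001

Subtract column by column in base 2:
  1-0 → 1
  1-1 → 0
  1-1 → 0
  1-1 → 0
  0-0 → 0
  1-0 → 1
  0-0 → 0
  0-1 → 1 (borrow)
  1-0-1 → 0
  1-1 → 0
  0-0 → 0
  0-1 → 1 (borrow)
  1-1-1 → 1 (borrow)
  0-1-1 → 0 (borrow)
  1-1-1 → 1 (borrow)
  1-0-1 → 0
  1-1 → 0
  1-0 → 1
  1-1 → 0
  0-1 → 1 (borrow)
  0-1-1 → 0 (borrow)
  1-0-1 → 0
  1-0 → 1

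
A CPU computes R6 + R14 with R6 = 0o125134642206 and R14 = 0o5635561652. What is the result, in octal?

0o132772424060

Add column by column in base 8, right to left:
  6+2 = 0 carry 1
  0+5+1 = 6
  2+6 = 0 carry 1
  2+1+1 = 4
  4+6 = 2 carry 1
  6+5+1 = 4 carry 1
  4+5+1 = 2 carry 1
  3+3+1 = 7
  1+6 = 7
  5+5 = 2 carry 1
  2+0+1 = 3
  1+0 = 1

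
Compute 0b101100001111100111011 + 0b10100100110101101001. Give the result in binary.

Add column by column in base 2, right to left:
  1+1 = 0 carry 1
  1+0+1 = 0 carry 1
  0+0+1 = 1
  1+1 = 0 carry 1
  1+0+1 = 0 carry 1
  1+1+1 = 1 carry 1
  0+1+1 = 0 carry 1
  0+0+1 = 1
  1+1 = 0 carry 1
  1+0+1 = 0 carry 1
  1+1+1 = 1 carry 1
  1+1+1 = 1 carry 1
  1+0+1 = 0 carry 1
  0+0+1 = 1
  0+1 = 1
  0+0 = 0
  0+0 = 0
  1+1 = 0 carry 1
  1+0+1 = 0 carry 1
  0+1+1 = 0 carry 1
  1+0+1 = 0 carry 1
  final carry 1

0b1000000110110010100100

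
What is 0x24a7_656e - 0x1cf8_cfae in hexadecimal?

Subtract column by column in base 16:
  e-e → 0
  6-a → c (borrow)
  5-f-1 → 5 (borrow)
  6-c-1 → 9 (borrow)
  7-8-1 → e (borrow)
  a-f-1 → a (borrow)
  4-c-1 → 7 (borrow)
  2-1-1 → 0

0x7ae95c0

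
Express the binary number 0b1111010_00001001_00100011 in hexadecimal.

Group the bits into nibbles: 0111 1010 0000 1001 0010 0011 → 7A0923.

0x7A0923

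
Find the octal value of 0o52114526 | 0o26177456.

0o76177576

OR each oct digit independently (no carries):
  5|2=7, 2|6=6, 1|1=1, 1|7=7, 4|7=7, 5|4=5, 2|5=7, 6|6=6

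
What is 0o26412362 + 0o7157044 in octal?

Add column by column in base 8, right to left:
  2+4 = 6
  6+4 = 2 carry 1
  3+0+1 = 4
  2+7 = 1 carry 1
  1+5+1 = 7
  4+1 = 5
  6+7 = 5 carry 1
  2+0+1 = 3

0o35571426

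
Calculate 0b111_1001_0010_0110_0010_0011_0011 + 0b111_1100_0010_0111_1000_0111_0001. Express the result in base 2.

0b1111010101001101101010100100

Add column by column in base 2, right to left:
  1+1 = 0 carry 1
  1+0+1 = 0 carry 1
  0+0+1 = 1
  0+0 = 0
  1+1 = 0 carry 1
  1+1+1 = 1 carry 1
  0+1+1 = 0 carry 1
  0+0+1 = 1
  0+0 = 0
  1+0 = 1
  0+0 = 0
  0+1 = 1
  0+1 = 1
  1+1 = 0 carry 1
  1+1+1 = 1 carry 1
  0+0+1 = 1
  0+0 = 0
  1+1 = 0 carry 1
  0+0+1 = 1
  0+0 = 0
  1+0 = 1
  0+0 = 0
  0+1 = 1
  1+1 = 0 carry 1
  1+1+1 = 1 carry 1
  1+1+1 = 1 carry 1
  1+1+1 = 1 carry 1
  final carry 1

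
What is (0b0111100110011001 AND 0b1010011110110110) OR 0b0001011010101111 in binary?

0b0111100110011001 AND 0b1010011110110110 = 0b0010000110010000.
Then OR with 0b0001011010101111.

0b11011110111111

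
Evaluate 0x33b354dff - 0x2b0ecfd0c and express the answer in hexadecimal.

0x8a4850f3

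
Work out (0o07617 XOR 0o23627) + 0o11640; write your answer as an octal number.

0o35670

First 0o07617 XOR 0o23627 = 0o24030.
Add column by column in base 8, right to left:
  0+0 = 0
  3+4 = 7
  0+6 = 6
  4+1 = 5
  2+1 = 3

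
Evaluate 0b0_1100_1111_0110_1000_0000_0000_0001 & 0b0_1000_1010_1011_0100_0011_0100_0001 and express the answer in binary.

0b01000101000100000000000000001

AND bit by bit (1 only where both bits are 1):
  01100111101101000000000000001
& 01000101010110100001101000001
= 01000101000100000000000000001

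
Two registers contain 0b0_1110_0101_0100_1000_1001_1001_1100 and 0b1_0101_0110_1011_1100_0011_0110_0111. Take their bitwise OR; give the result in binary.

0b11111011111111100101111111111

OR bit by bit (1 where either bit is 1):
  01110010101001000100110011100
| 10101011010111100001101100111
= 11111011111111100101111111111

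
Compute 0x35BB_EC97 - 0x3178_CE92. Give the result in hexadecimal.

0x4431E05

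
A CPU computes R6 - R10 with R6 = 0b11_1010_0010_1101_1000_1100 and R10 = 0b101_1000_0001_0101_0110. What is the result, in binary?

Subtract column by column in base 2:
  0-0 → 0
  0-1 → 1 (borrow)
  1-1-1 → 1 (borrow)
  1-0-1 → 0
  0-1 → 1 (borrow)
  0-0-1 → 1 (borrow)
  0-1-1 → 0 (borrow)
  1-0-1 → 0
  1-1 → 0
  0-0 → 0
  1-0 → 1
  1-0 → 1
  0-0 → 0
  1-0 → 1
  0-0 → 0
  0-1 → 1 (borrow)
  0-1-1 → 0 (borrow)
  1-0-1 → 0
  0-1 → 1 (borrow)
  1-0-1 → 0
  1-0 → 1
  1-0 → 1

0b1101001010110000110110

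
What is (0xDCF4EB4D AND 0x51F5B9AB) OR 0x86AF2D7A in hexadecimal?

0xD6FFAD7B

0xDCF4EB4D AND 0x51F5B9AB = 0x50F4A909.
Then OR with 0x86AF2D7A.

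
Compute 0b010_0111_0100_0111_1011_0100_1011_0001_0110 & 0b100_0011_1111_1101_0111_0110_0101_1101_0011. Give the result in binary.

0b00000110100010100110100000100010010

AND bit by bit (1 only where both bits are 1):
  01001110100011110110100101100010110
& 10000111111110101110110010111010011
= 00000110100010100110100000100010010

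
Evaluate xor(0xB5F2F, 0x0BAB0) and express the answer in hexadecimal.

0xBE59F

XOR each hex digit independently (no carries):
  B^0=B, 5^B=E, F^A=5, 2^B=9, F^0=F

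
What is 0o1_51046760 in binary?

0b1101001000100110111110000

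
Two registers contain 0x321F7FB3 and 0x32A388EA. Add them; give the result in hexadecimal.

0x64C3089D

Add column by column in base 16, right to left:
  3+A = D
  B+E = 9 carry 1
  F+8+1 = 8 carry 1
  7+8+1 = 0 carry 1
  F+3+1 = 3 carry 1
  1+A+1 = C
  2+2 = 4
  3+3 = 6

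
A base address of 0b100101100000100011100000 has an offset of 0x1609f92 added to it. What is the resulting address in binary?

0b1111101101010100001110010

0x1609f92 = 0b1011000001001111110010010 in binary.
Add column by column in base 2, right to left:
  0+0 = 0
  0+1 = 1
  0+0 = 0
  0+0 = 0
  0+1 = 1
  1+0 = 1
  1+0 = 1
  1+1 = 0 carry 1
  0+1+1 = 0 carry 1
  0+1+1 = 0 carry 1
  0+1+1 = 0 carry 1
  1+1+1 = 1 carry 1
  0+1+1 = 0 carry 1
  0+0+1 = 1
  0+0 = 0
  0+1 = 1
  0+0 = 0
  1+0 = 1
  1+0 = 1
  0+0 = 0
  1+0 = 1
  0+1 = 1
  0+1 = 1
  1+0 = 1
  0+1 = 1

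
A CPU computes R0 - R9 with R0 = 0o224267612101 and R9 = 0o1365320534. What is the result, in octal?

Subtract column by column in base 8:
  1-4 → 5 (borrow)
  0-3-1 → 4 (borrow)
  1-5-1 → 3 (borrow)
  2-0-1 → 1
  1-2 → 7 (borrow)
  6-3-1 → 2
  7-5 → 2
  6-6 → 0
  2-3 → 7 (borrow)
  4-1-1 → 2
  2-0 → 2
  2-0 → 2

0o222702271345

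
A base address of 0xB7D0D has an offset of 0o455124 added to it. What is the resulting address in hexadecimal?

0xDD761

0o455124 = 0x25A54 in hexadecimal.
Add column by column in base 16, right to left:
  D+4 = 1 carry 1
  0+5+1 = 6
  D+A = 7 carry 1
  7+5+1 = D
  B+2 = D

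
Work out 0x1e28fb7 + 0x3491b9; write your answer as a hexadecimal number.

0x2172170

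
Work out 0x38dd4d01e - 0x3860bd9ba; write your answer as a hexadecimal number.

0x7c8f664

Subtract column by column in base 16:
  e-a → 4
  1-b → 6 (borrow)
  0-9-1 → 6 (borrow)
  d-d-1 → f (borrow)
  4-b-1 → 8 (borrow)
  d-0-1 → c
  d-6 → 7
  8-8 → 0
  3-3 → 0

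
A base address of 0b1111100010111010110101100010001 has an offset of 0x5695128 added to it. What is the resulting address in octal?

0o20161536071

0b1111100010111010110101100010001 = 0o17427265421 in octal.
0x5695128 = 0o532250450 in octal.
Add column by column in base 8, right to left:
  1+0 = 1
  2+5 = 7
  4+4 = 0 carry 1
  5+0+1 = 6
  6+5 = 3 carry 1
  2+2+1 = 5
  7+2 = 1 carry 1
  2+3+1 = 6
  4+5 = 1 carry 1
  7+0+1 = 0 carry 1
  1+0+1 = 2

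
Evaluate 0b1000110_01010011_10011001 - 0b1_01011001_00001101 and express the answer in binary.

Subtract column by column in base 2:
  1-1 → 0
  0-0 → 0
  0-1 → 1 (borrow)
  1-1-1 → 1 (borrow)
  1-0-1 → 0
  0-0 → 0
  0-0 → 0
  1-0 → 1
  1-1 → 0
  1-0 → 1
  0-0 → 0
  0-1 → 1 (borrow)
  1-1-1 → 1 (borrow)
  0-0-1 → 1 (borrow)
  1-1-1 → 1 (borrow)
  0-0-1 → 1 (borrow)
  0-1-1 → 0 (borrow)
  1-0-1 → 0
  1-0 → 1
  0-0 → 0
  0-0 → 0
  0-0 → 0
  1-0 → 1

0b10001001111101010001100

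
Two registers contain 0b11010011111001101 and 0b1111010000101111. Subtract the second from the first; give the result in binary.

0b1011001110011110

Subtract column by column in base 2:
  1-1 → 0
  0-1 → 1 (borrow)
  1-1-1 → 1 (borrow)
  1-1-1 → 1 (borrow)
  0-0-1 → 1 (borrow)
  0-1-1 → 0 (borrow)
  1-0-1 → 0
  1-0 → 1
  1-0 → 1
  1-0 → 1
  1-1 → 0
  0-0 → 0
  0-1 → 1 (borrow)
  1-1-1 → 1 (borrow)
  0-1-1 → 0 (borrow)
  1-1-1 → 1 (borrow)
  1-0-1 → 0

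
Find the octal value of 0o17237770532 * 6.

Multiply each base-8 digit by 6, carrying:
  2×6 = 12 → write 4 carry 1
  3×6+1 = 19 → write 3 carry 2
  5×6+2 = 32 → write 0 carry 4
  0×6+4 = 4 → write 4
  7×6 = 42 → write 2 carry 5
  7×6+5 = 47 → write 7 carry 5
  7×6+5 = 47 → write 7 carry 5
  3×6+5 = 23 → write 7 carry 2
  2×6+2 = 14 → write 6 carry 1
  7×6+1 = 43 → write 3 carry 5
  1×6+5 = 11 → write 3 carry 1
  remaining carry: 1

0o133677724034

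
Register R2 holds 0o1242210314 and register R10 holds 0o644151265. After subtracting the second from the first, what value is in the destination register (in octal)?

0o376037027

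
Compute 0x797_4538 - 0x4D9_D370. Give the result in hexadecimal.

Subtract column by column in base 16:
  8-0 → 8
  3-7 → C (borrow)
  5-3-1 → 1
  4-D → 7 (borrow)
  7-9-1 → D (borrow)
  9-D-1 → B (borrow)
  7-4-1 → 2

0x2BD71C8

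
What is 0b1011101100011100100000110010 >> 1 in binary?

Right shift by 1: drop the 1 least-significant bit.

0b101110110001110010000011001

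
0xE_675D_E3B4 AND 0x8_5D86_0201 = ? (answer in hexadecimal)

0x845040200

AND each hex digit independently (no carries):
  E&8=8, 6&5=4, 7&D=5, 5&8=0, D&6=4, E&0=0, 3&2=2, B&0=0, 4&1=0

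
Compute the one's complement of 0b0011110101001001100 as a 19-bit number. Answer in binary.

0b1100001010110110011

Invert each bit: 0011110101001001100 → 1100001010110110011.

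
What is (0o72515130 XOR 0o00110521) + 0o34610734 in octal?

0o127216345

First 0o72515130 XOR 0o00110521 = 0o72405411.
Add column by column in base 8, right to left:
  1+4 = 5
  1+3 = 4
  4+7 = 3 carry 1
  5+0+1 = 6
  0+1 = 1
  4+6 = 2 carry 1
  2+4+1 = 7
  7+3 = 2 carry 1
  final carry 1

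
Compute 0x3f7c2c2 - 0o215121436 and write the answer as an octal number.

0o160617644

0x3f7c2c2 = 0o375741302 in octal.
Subtract column by column in base 8:
  2-6 → 4 (borrow)
  0-3-1 → 4 (borrow)
  3-4-1 → 6 (borrow)
  1-1-1 → 7 (borrow)
  4-2-1 → 1
  7-1 → 6
  5-5 → 0
  7-1 → 6
  3-2 → 1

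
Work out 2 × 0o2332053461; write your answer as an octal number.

Multiply each base-8 digit by 2, carrying:
  1×2 = 2 → write 2
  6×2 = 12 → write 4 carry 1
  4×2+1 = 9 → write 1 carry 1
  3×2+1 = 7 → write 7
  5×2 = 10 → write 2 carry 1
  0×2+1 = 1 → write 1
  2×2 = 4 → write 4
  3×2 = 6 → write 6
  3×2 = 6 → write 6
  2×2 = 4 → write 4

0o4664127142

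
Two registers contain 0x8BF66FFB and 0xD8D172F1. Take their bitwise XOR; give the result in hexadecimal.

0x53271D0A

XOR each hex digit independently (no carries):
  8^D=5, B^8=3, F^D=2, 6^1=7, 6^7=1, F^2=D, F^F=0, B^1=A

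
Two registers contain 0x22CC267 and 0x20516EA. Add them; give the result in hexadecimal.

0x431D951

Add column by column in base 16, right to left:
  7+A = 1 carry 1
  6+E+1 = 5 carry 1
  2+6+1 = 9
  C+1 = D
  C+5 = 1 carry 1
  2+0+1 = 3
  2+2 = 4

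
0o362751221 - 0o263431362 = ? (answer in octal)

0o77317637

Subtract column by column in base 8:
  1-2 → 7 (borrow)
  2-6-1 → 3 (borrow)
  2-3-1 → 6 (borrow)
  1-1-1 → 7 (borrow)
  5-3-1 → 1
  7-4 → 3
  2-3 → 7 (borrow)
  6-6-1 → 7 (borrow)
  3-2-1 → 0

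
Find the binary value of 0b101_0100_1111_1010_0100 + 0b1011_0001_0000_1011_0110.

Add column by column in base 2, right to left:
  0+0 = 0
  0+1 = 1
  1+1 = 0 carry 1
  0+0+1 = 1
  0+1 = 1
  1+1 = 0 carry 1
  0+0+1 = 1
  1+1 = 0 carry 1
  1+0+1 = 0 carry 1
  1+0+1 = 0 carry 1
  1+0+1 = 0 carry 1
  1+0+1 = 0 carry 1
  0+1+1 = 0 carry 1
  0+0+1 = 1
  1+0 = 1
  0+0 = 0
  1+1 = 0 carry 1
  0+1+1 = 0 carry 1
  1+0+1 = 0 carry 1
  0+1+1 = 0 carry 1
  final carry 1

0b100000110000001011010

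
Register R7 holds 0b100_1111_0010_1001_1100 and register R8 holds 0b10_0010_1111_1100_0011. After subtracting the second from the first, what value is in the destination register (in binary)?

0b101100001011011001

Subtract column by column in base 2:
  0-1 → 1 (borrow)
  0-1-1 → 0 (borrow)
  1-0-1 → 0
  1-0 → 1
  1-0 → 1
  0-0 → 0
  0-1 → 1 (borrow)
  1-1-1 → 1 (borrow)
  0-1-1 → 0 (borrow)
  1-1-1 → 1 (borrow)
  0-1-1 → 0 (borrow)
  0-1-1 → 0 (borrow)
  1-0-1 → 0
  1-1 → 0
  1-0 → 1
  1-0 → 1
  0-0 → 0
  0-1 → 1 (borrow)
  1-0-1 → 0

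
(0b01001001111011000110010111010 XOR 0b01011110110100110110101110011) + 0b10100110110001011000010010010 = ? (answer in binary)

0b10111110000001001001001011011

First 0b01001001111011000110010111010 XOR 0b01011110110100110110101110011 = 0b00010111001111110000111001001.
Add column by column in base 2, right to left:
  1+0 = 1
  0+1 = 1
  0+0 = 0
  1+0 = 1
  0+1 = 1
  0+0 = 0
  1+0 = 1
  1+1 = 0 carry 1
  1+0+1 = 0 carry 1
  0+0+1 = 1
  0+0 = 0
  0+0 = 0
  0+1 = 1
  1+1 = 0 carry 1
  1+0+1 = 0 carry 1
  1+1+1 = 1 carry 1
  1+0+1 = 0 carry 1
  1+0+1 = 0 carry 1
  1+0+1 = 0 carry 1
  0+1+1 = 0 carry 1
  0+1+1 = 0 carry 1
  1+0+1 = 0 carry 1
  1+1+1 = 1 carry 1
  1+1+1 = 1 carry 1
  0+0+1 = 1
  1+0 = 1
  0+1 = 1
  0+0 = 0
  0+1 = 1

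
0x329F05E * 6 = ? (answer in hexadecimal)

Multiply each base-16 digit by 6, carrying:
  E×6 = 84 → write 4 carry 5
  5×6+5 = 35 → write 3 carry 2
  0×6+2 = 2 → write 2
  F×6 = 90 → write A carry 5
  9×6+5 = 59 → write B carry 3
  2×6+3 = 15 → write F
  3×6 = 18 → write 2 carry 1
  remaining carry: 1

0x12FBA234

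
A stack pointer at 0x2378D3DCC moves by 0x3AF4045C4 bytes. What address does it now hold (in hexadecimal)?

0x5E6CD8390

Add column by column in base 16, right to left:
  C+4 = 0 carry 1
  C+C+1 = 9 carry 1
  D+5+1 = 3 carry 1
  3+4+1 = 8
  D+0 = D
  8+4 = C
  7+F = 6 carry 1
  3+A+1 = E
  2+3 = 5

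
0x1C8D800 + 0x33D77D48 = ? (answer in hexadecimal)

0x35A05548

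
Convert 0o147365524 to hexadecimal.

0x19DEB54

Each octal digit is 3 bits: 1=001 4=100 7=111 3=011 6=110 5=101 5=101 2=010 4=100.
Group the bits into nibbles: 0001 1001 1101 1110 1011 0101 0100 → 19DEB54.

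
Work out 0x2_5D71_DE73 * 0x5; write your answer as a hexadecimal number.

Multiply each base-16 digit by 5, carrying:
  3×5 = 15 → write F
  7×5 = 35 → write 3 carry 2
  E×5+2 = 72 → write 8 carry 4
  D×5+4 = 69 → write 5 carry 4
  1×5+4 = 9 → write 9
  7×5 = 35 → write 3 carry 2
  D×5+2 = 67 → write 3 carry 4
  5×5+4 = 29 → write D carry 1
  2×5+1 = 11 → write B

0xBD339583F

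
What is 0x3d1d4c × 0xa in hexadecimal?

0x26324f8

Multiply each base-16 digit by 10, carrying:
  c×10 = 120 → write 8 carry 7
  4×10+7 = 47 → write f carry 2
  d×10+2 = 132 → write 4 carry 8
  1×10+8 = 18 → write 2 carry 1
  d×10+1 = 131 → write 3 carry 8
  3×10+8 = 38 → write 6 carry 2
  remaining carry: 2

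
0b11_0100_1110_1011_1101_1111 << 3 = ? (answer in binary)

Left shift by 3: append 3 zero bits.

0b1101001110101111011111000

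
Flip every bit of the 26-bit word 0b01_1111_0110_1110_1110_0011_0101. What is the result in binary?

Invert each bit: 01111101101110111000110101 → 10000010010001000111001010.

0b10000010010001000111001010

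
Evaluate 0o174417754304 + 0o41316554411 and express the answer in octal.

0o235736530715

Add column by column in base 8, right to left:
  4+1 = 5
  0+1 = 1
  3+4 = 7
  4+4 = 0 carry 1
  5+5+1 = 3 carry 1
  7+5+1 = 5 carry 1
  7+6+1 = 6 carry 1
  1+1+1 = 3
  4+3 = 7
  4+1 = 5
  7+4 = 3 carry 1
  1+0+1 = 2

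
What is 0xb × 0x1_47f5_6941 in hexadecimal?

Multiply each base-16 digit by 11, carrying:
  1×11 = 11 → write b
  4×11 = 44 → write c carry 2
  9×11+2 = 101 → write 5 carry 6
  6×11+6 = 72 → write 8 carry 4
  5×11+4 = 59 → write b carry 3
  f×11+3 = 168 → write 8 carry 10
  7×11+10 = 87 → write 7 carry 5
  4×11+5 = 49 → write 1 carry 3
  1×11+3 = 14 → write e

0xe178b85cb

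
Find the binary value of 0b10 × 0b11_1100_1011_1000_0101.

Multiply each base-2 digit by 2, carrying:
  1×2 = 2 → write 0 carry 1
  0×2+1 = 1 → write 1
  1×2 = 2 → write 0 carry 1
  0×2+1 = 1 → write 1
  0×2 = 0 → write 0
  0×2 = 0 → write 0
  0×2 = 0 → write 0
  1×2 = 2 → write 0 carry 1
  1×2+1 = 3 → write 1 carry 1
  1×2+1 = 3 → write 1 carry 1
  0×2+1 = 1 → write 1
  1×2 = 2 → write 0 carry 1
  0×2+1 = 1 → write 1
  0×2 = 0 → write 0
  1×2 = 2 → write 0 carry 1
  1×2+1 = 3 → write 1 carry 1
  1×2+1 = 3 → write 1 carry 1
  1×2+1 = 3 → write 1 carry 1
  remaining carry: 1

0b1111001011100001010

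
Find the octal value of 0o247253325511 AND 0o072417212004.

0o042013200000

AND each oct digit independently (no carries):
  2&0=0, 4&7=4, 7&2=2, 2&4=0, 5&1=1, 3&7=3, 3&2=2, 2&1=0, 5&2=0, 5&0=0, 1&0=0, 1&4=0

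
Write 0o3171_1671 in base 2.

Each octal digit is 3 bits: 3=011 1=001 7=111 1=001 1=001 6=110 7=111 1=001.

0b11001111001001110111001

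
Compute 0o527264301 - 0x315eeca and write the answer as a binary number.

0b10010001110111100111110111

0o527264301 = 0b101010111010110100011000001 in binary.
0x315eeca = 0b11000101011110111011001010 in binary.
Subtract column by column in base 2:
  1-0 → 1
  0-1 → 1 (borrow)
  0-0-1 → 1 (borrow)
  0-1-1 → 0 (borrow)
  0-0-1 → 1 (borrow)
  0-0-1 → 1 (borrow)
  1-1-1 → 1 (borrow)
  1-1-1 → 1 (borrow)
  0-0-1 → 1 (borrow)
  0-1-1 → 0 (borrow)
  0-1-1 → 0 (borrow)
  1-1-1 → 1 (borrow)
  0-0-1 → 1 (borrow)
  1-1-1 → 1 (borrow)
  1-1-1 → 1 (borrow)
  0-1-1 → 0 (borrow)
  1-1-1 → 1 (borrow)
  0-0-1 → 1 (borrow)
  1-1-1 → 1 (borrow)
  1-0-1 → 0
  1-1 → 0
  0-0 → 0
  1-0 → 1
  0-0 → 0
  1-1 → 0
  0-1 → 1 (borrow)
  1-0-1 → 0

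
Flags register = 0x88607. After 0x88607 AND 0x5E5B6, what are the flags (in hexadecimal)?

AND each hex digit independently (no carries):
  8&5=0, 8&E=8, 6&5=4, 0&B=0, 7&6=6

0x08406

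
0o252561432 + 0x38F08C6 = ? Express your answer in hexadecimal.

0o252561432 = 0x2AAE31A in hexadecimal.
Add column by column in base 16, right to left:
  A+6 = 0 carry 1
  1+C+1 = E
  3+8 = B
  E+0 = E
  A+F = 9 carry 1
  A+8+1 = 3 carry 1
  2+3+1 = 6

0x639EBE0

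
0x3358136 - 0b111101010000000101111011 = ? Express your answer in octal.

0x3358136 = 0o315300466 in octal.
0b111101010000000101111011 = 0o75200573 in octal.
Subtract column by column in base 8:
  6-3 → 3
  6-7 → 7 (borrow)
  4-5-1 → 6 (borrow)
  0-0-1 → 7 (borrow)
  0-0-1 → 7 (borrow)
  3-2-1 → 0
  5-5 → 0
  1-7 → 2 (borrow)
  3-0-1 → 2

0o220077673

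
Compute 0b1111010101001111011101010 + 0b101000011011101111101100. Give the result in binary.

0b10100011000101101011010110

Add column by column in base 2, right to left:
  0+0 = 0
  1+0 = 1
  0+1 = 1
  1+1 = 0 carry 1
  0+0+1 = 1
  1+1 = 0 carry 1
  1+1+1 = 1 carry 1
  1+1+1 = 1 carry 1
  0+1+1 = 0 carry 1
  1+1+1 = 1 carry 1
  1+0+1 = 0 carry 1
  1+1+1 = 1 carry 1
  1+1+1 = 1 carry 1
  0+1+1 = 0 carry 1
  0+0+1 = 1
  1+1 = 0 carry 1
  0+1+1 = 0 carry 1
  1+0+1 = 0 carry 1
  0+0+1 = 1
  1+0 = 1
  0+0 = 0
  1+1 = 0 carry 1
  1+0+1 = 0 carry 1
  1+1+1 = 1 carry 1
  1+0+1 = 0 carry 1
  final carry 1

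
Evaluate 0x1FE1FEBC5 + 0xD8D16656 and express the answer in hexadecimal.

Add column by column in base 16, right to left:
  5+6 = B
  C+5 = 1 carry 1
  B+6+1 = 2 carry 1
  E+6+1 = 5 carry 1
  F+1+1 = 1 carry 1
  1+D+1 = F
  E+8 = 6 carry 1
  F+D+1 = D carry 1
  1+0+1 = 2

0x2D6F1521B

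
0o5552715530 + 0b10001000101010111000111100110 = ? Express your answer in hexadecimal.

0x3EC10D3E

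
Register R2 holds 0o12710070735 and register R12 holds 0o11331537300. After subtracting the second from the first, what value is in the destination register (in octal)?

0o1356331435

Subtract column by column in base 8:
  5-0 → 5
  3-0 → 3
  7-3 → 4
  0-7 → 1 (borrow)
  7-3-1 → 3
  0-5 → 3 (borrow)
  0-1-1 → 6 (borrow)
  1-3-1 → 5 (borrow)
  7-3-1 → 3
  2-1 → 1
  1-1 → 0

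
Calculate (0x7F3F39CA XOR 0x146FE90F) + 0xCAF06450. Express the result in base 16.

First 0x7F3F39CA XOR 0x146FE90F = 0x6B50D0C5.
Add column by column in base 16, right to left:
  5+0 = 5
  C+5 = 1 carry 1
  0+4+1 = 5
  D+6 = 3 carry 1
  0+0+1 = 1
  5+F = 4 carry 1
  B+A+1 = 6 carry 1
  6+C+1 = 3 carry 1
  final carry 1

0x136413515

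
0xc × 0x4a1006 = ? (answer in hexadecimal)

Multiply each base-16 digit by 12, carrying:
  6×12 = 72 → write 8 carry 4
  0×12+4 = 4 → write 4
  0×12 = 0 → write 0
  1×12 = 12 → write c
  a×12 = 120 → write 8 carry 7
  4×12+7 = 55 → write 7 carry 3
  remaining carry: 3

0x378c048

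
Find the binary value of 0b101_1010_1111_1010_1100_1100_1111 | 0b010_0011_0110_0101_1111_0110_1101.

0b111101111111111111111101111

OR bit by bit (1 where either bit is 1):
  101101011111010110011001111
| 010001101100101111101101101
= 111101111111111111111101111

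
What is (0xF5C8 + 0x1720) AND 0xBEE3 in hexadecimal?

Add column by column in base 16, right to left:
  8+0 = 8
  C+2 = E
  5+7 = C
  F+1 = 0 carry 1
  final carry 1
Sum = 0x10CE8; now AND with 0xBEE3:
  1&0=0, 0&B=0, C&E=C, E&E=E, 8&3=0

0xCE0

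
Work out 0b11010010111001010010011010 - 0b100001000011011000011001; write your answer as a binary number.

Subtract column by column in base 2:
  0-1 → 1 (borrow)
  1-0-1 → 0
  0-0 → 0
  1-1 → 0
  1-1 → 0
  0-0 → 0
  0-0 → 0
  1-0 → 1
  0-0 → 0
  0-1 → 1 (borrow)
  1-1-1 → 1 (borrow)
  0-0-1 → 1 (borrow)
  1-1-1 → 1 (borrow)
  0-1-1 → 0 (borrow)
  0-0-1 → 1 (borrow)
  1-0-1 → 0
  1-0 → 1
  1-0 → 1
  0-1 → 1 (borrow)
  1-0-1 → 0
  0-0 → 0
  0-0 → 0
  1-0 → 1
  0-1 → 1 (borrow)
  1-0-1 → 0
  1-0 → 1

0b10110001110101111010000001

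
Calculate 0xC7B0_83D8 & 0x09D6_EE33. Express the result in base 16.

0x01908210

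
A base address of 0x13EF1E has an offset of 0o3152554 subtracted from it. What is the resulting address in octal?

0o1614662

0x13EF1E = 0o4767436 in octal.
Subtract column by column in base 8:
  6-4 → 2
  3-5 → 6 (borrow)
  4-5-1 → 6 (borrow)
  7-2-1 → 4
  6-5 → 1
  7-1 → 6
  4-3 → 1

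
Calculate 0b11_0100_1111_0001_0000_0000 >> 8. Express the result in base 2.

0b11010011110001

Right shift by 8: drop the 8 least-significant bits.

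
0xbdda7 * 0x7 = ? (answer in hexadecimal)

0x530f91

Multiply each base-16 digit by 7, carrying:
  7×7 = 49 → write 1 carry 3
  a×7+3 = 73 → write 9 carry 4
  d×7+4 = 95 → write f carry 5
  d×7+5 = 96 → write 0 carry 6
  b×7+6 = 83 → write 3 carry 5
  remaining carry: 5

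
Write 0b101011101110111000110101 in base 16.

0xaeee35

Group the bits into nibbles: 1010 1110 1110 1110 0011 0101 → aeee35.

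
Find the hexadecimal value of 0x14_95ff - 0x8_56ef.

0xc3f10

Subtract column by column in base 16:
  f-f → 0
  f-e → 1
  5-6 → f (borrow)
  9-5-1 → 3
  4-8 → c (borrow)
  1-0-1 → 0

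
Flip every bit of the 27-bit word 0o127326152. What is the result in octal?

0o650451625

Each oct digit d becomes 7−d:
  1→6, 2→5, 7→0, 3→4, 2→5, 6→1, 1→6, 5→2, 2→5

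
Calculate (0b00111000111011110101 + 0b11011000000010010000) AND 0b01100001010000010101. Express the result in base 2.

0b10000000101

Add column by column in base 2, right to left:
  1+0 = 1
  0+0 = 0
  1+0 = 1
  0+0 = 0
  1+1 = 0 carry 1
  1+0+1 = 0 carry 1
  1+0+1 = 0 carry 1
  1+1+1 = 1 carry 1
  0+0+1 = 1
  1+0 = 1
  1+0 = 1
  1+0 = 1
  0+0 = 0
  0+0 = 0
  0+0 = 0
  1+1 = 0 carry 1
  1+1+1 = 1 carry 1
  1+0+1 = 0 carry 1
  0+1+1 = 0 carry 1
  0+1+1 = 0 carry 1
  final carry 1
Sum = 0b100010000111110000101; now AND with 0b01100001010000010101:
  100010000111110000101
& 001100001010000010101
= 000000000010000000101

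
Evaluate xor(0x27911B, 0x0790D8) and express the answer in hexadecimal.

0x2001C3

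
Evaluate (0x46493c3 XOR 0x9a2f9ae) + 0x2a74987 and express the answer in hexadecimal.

0x106db3f4

First 0x46493c3 XOR 0x9a2f9ae = 0xdc66a6d.
Add column by column in base 16, right to left:
  d+7 = 4 carry 1
  6+8+1 = f
  a+9 = 3 carry 1
  6+4+1 = b
  6+7 = d
  c+a = 6 carry 1
  d+2+1 = 0 carry 1
  final carry 1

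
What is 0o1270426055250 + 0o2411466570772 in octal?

Add column by column in base 8, right to left:
  0+2 = 2
  5+7 = 4 carry 1
  2+7+1 = 2 carry 1
  5+0+1 = 6
  5+7 = 4 carry 1
  0+5+1 = 6
  6+6 = 4 carry 1
  2+6+1 = 1 carry 1
  4+4+1 = 1 carry 1
  0+1+1 = 2
  7+1 = 0 carry 1
  2+4+1 = 7
  1+2 = 3

0o3702114646242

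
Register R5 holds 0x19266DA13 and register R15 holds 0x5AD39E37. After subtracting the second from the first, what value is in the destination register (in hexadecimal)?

0x137933BDC

Subtract column by column in base 16:
  3-7 → C (borrow)
  1-3-1 → D (borrow)
  A-E-1 → B (borrow)
  D-9-1 → 3
  6-3 → 3
  6-D → 9 (borrow)
  2-A-1 → 7 (borrow)
  9-5-1 → 3
  1-0 → 1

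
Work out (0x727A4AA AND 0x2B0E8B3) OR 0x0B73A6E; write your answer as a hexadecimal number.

0x727A4AA AND 0x2B0E8B3 = 0x220A0A2.
Then OR with 0x0B73A6E.

0x2B7BAEE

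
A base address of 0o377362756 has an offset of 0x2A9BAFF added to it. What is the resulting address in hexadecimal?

0x6A7A0ED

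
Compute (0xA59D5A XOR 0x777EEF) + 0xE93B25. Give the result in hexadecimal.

0x1BC1EDA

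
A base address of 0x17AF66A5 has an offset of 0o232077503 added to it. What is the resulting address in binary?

0x17AF66A5 = 0b10111101011110110011010100101 in binary.
0o232077503 = 0b10011010000111111101000011 in binary.
Add column by column in base 2, right to left:
  1+1 = 0 carry 1
  0+1+1 = 0 carry 1
  1+0+1 = 0 carry 1
  0+0+1 = 1
  0+0 = 0
  1+0 = 1
  0+1 = 1
  1+0 = 1
  0+1 = 1
  1+1 = 0 carry 1
  1+1+1 = 1 carry 1
  0+1+1 = 0 carry 1
  0+1+1 = 0 carry 1
  1+1+1 = 1 carry 1
  1+1+1 = 1 carry 1
  0+0+1 = 1
  1+0 = 1
  1+0 = 1
  1+0 = 1
  1+1 = 0 carry 1
  0+0+1 = 1
  1+1 = 0 carry 1
  0+1+1 = 0 carry 1
  1+0+1 = 0 carry 1
  1+0+1 = 0 carry 1
  1+1+1 = 1 carry 1
  1+0+1 = 0 carry 1
  0+0+1 = 1
  1+0 = 1

0b11010000101111110010111101000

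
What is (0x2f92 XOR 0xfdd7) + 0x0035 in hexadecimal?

First 0x2f92 XOR 0xfdd7 = 0xd245.
Add column by column in base 16, right to left:
  5+5 = a
  4+3 = 7
  2+0 = 2
  d+0 = d

0xd27a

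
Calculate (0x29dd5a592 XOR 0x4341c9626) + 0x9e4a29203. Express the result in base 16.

0x108e6bc5b7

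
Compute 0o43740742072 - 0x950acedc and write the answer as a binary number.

0o43740742072 = 0b100011111100000111100010000111010 in binary.
0x950acedc = 0b10010101000010101100111011011100 in binary.
Subtract column by column in base 2:
  0-0 → 0
  1-0 → 1
  0-1 → 1 (borrow)
  1-1-1 → 1 (borrow)
  1-1-1 → 1 (borrow)
  1-0-1 → 0
  0-1 → 1 (borrow)
  0-1-1 → 0 (borrow)
  0-0-1 → 1 (borrow)
  0-1-1 → 0 (borrow)
  1-1-1 → 1 (borrow)
  0-1-1 → 0 (borrow)
  0-0-1 → 1 (borrow)
  0-0-1 → 1 (borrow)
  1-1-1 → 1 (borrow)
  1-1-1 → 1 (borrow)
  1-0-1 → 0
  1-1 → 0
  0-0 → 0
  0-1 → 1 (borrow)
  0-0-1 → 1 (borrow)
  0-0-1 → 1 (borrow)
  0-0-1 → 1 (borrow)
  1-0-1 → 0
  1-1 → 0
  1-0 → 1
  1-1 → 0
  1-0 → 1
  1-1 → 0
  0-0 → 0
  0-0 → 0
  0-1 → 1 (borrow)
  1-0-1 → 0

0b10001010011110001111010101011110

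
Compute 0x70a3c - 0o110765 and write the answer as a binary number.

0b1100111100001000111

0x70a3c = 0b1110000101000111100 in binary.
0o110765 = 0b1001000111110101 in binary.
Subtract column by column in base 2:
  0-1 → 1 (borrow)
  0-0-1 → 1 (borrow)
  1-1-1 → 1 (borrow)
  1-0-1 → 0
  1-1 → 0
  1-1 → 0
  0-1 → 1 (borrow)
  0-1-1 → 0 (borrow)
  0-1-1 → 0 (borrow)
  1-0-1 → 0
  0-0 → 0
  1-0 → 1
  0-1 → 1 (borrow)
  0-0-1 → 1 (borrow)
  0-0-1 → 1 (borrow)
  0-1-1 → 0 (borrow)
  1-0-1 → 0
  1-0 → 1
  1-0 → 1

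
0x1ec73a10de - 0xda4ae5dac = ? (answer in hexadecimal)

Subtract column by column in base 16:
  e-c → 2
  d-a → 3
  0-d → 3 (borrow)
  1-5-1 → b (borrow)
  a-e-1 → b (borrow)
  3-a-1 → 8 (borrow)
  7-4-1 → 2
  c-a → 2
  e-d → 1
  1-0 → 1

0x11228bb332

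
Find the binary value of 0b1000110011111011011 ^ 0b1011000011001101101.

0b0011110000110110110

XOR bit by bit (1 where the bits differ):
  1000110011111011011
^ 1011000011001101101
= 0011110000110110110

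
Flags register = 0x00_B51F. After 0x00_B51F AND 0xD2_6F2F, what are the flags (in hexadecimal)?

AND each hex digit independently (no carries):
  0&D=0, 0&2=0, B&6=2, 5&F=5, 1&2=0, F&F=F

0x00250F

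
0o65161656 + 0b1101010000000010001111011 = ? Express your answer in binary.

0b10011111001110100000101001

0o65161656 = 0b110101001110001110101110 in binary.
Add column by column in base 2, right to left:
  0+1 = 1
  1+1 = 0 carry 1
  1+0+1 = 0 carry 1
  1+1+1 = 1 carry 1
  0+1+1 = 0 carry 1
  1+1+1 = 1 carry 1
  0+1+1 = 0 carry 1
  1+0+1 = 0 carry 1
  1+0+1 = 0 carry 1
  1+0+1 = 0 carry 1
  0+1+1 = 0 carry 1
  0+0+1 = 1
  0+0 = 0
  1+0 = 1
  1+0 = 1
  1+0 = 1
  0+0 = 0
  0+0 = 0
  1+0 = 1
  0+1 = 1
  1+0 = 1
  0+1 = 1
  1+0 = 1
  1+1 = 0 carry 1
  0+1+1 = 0 carry 1
  final carry 1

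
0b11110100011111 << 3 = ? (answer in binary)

Left shift by 3: append 3 zero bits.

0b11110100011111000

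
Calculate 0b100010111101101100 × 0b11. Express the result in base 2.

0b1101000111001000100

Multiply each base-2 digit by 3, carrying:
  0×3 = 0 → write 0
  0×3 = 0 → write 0
  1×3 = 3 → write 1 carry 1
  1×3+1 = 4 → write 0 carry 2
  0×3+2 = 2 → write 0 carry 1
  1×3+1 = 4 → write 0 carry 2
  1×3+2 = 5 → write 1 carry 2
  0×3+2 = 2 → write 0 carry 1
  1×3+1 = 4 → write 0 carry 2
  1×3+2 = 5 → write 1 carry 2
  1×3+2 = 5 → write 1 carry 2
  1×3+2 = 5 → write 1 carry 2
  0×3+2 = 2 → write 0 carry 1
  1×3+1 = 4 → write 0 carry 2
  0×3+2 = 2 → write 0 carry 1
  0×3+1 = 1 → write 1
  0×3 = 0 → write 0
  1×3 = 3 → write 1 carry 1
  remaining carry: 1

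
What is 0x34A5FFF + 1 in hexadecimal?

The trailing 3 digits are F (max in base 16), so adding 1 cascades: they roll to 0 and the next digit up increments.

0x34A6000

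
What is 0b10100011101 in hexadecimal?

Group the bits into nibbles: 0101 0001 1101 → 51D.

0x51D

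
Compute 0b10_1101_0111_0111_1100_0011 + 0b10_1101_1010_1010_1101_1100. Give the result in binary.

0b10110110010001010011111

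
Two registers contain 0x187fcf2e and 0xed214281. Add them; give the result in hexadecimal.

0x105a111af

Add column by column in base 16, right to left:
  e+1 = f
  2+8 = a
  f+2 = 1 carry 1
  c+4+1 = 1 carry 1
  f+1+1 = 1 carry 1
  7+2+1 = a
  8+d = 5 carry 1
  1+e+1 = 0 carry 1
  final carry 1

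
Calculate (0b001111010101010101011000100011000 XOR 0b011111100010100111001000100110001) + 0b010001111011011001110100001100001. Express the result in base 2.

First 0b001111010101010101011000100011000 XOR 0b011111100010100111001000100110001 = 0b010000110111110010010000000101001.
Add column by column in base 2, right to left:
  1+1 = 0 carry 1
  0+0+1 = 1
  0+0 = 0
  1+0 = 1
  0+0 = 0
  1+1 = 0 carry 1
  0+1+1 = 0 carry 1
  0+0+1 = 1
  0+0 = 0
  0+0 = 0
  0+0 = 0
  0+1 = 1
  0+0 = 0
  1+1 = 0 carry 1
  0+1+1 = 0 carry 1
  0+1+1 = 0 carry 1
  1+0+1 = 0 carry 1
  0+0+1 = 1
  0+1 = 1
  1+1 = 0 carry 1
  1+0+1 = 0 carry 1
  1+1+1 = 1 carry 1
  1+1+1 = 1 carry 1
  1+0+1 = 0 carry 1
  0+1+1 = 0 carry 1
  1+1+1 = 1 carry 1
  1+1+1 = 1 carry 1
  0+1+1 = 0 carry 1
  0+0+1 = 1
  0+0 = 0
  0+0 = 0
  1+1 = 0 carry 1
  final carry 1

0b100010110011001100000100010001010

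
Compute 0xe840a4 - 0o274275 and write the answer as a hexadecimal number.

0xe6c7e7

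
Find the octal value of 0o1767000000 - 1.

0o1766777777

The trailing 6 digits are 0, so subtracting 1 borrows through: they become 7 and the next digit up decrements.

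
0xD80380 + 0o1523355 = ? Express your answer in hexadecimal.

0o1523355 = 0x6A6ED in hexadecimal.
Add column by column in base 16, right to left:
  0+D = D
  8+E = 6 carry 1
  3+6+1 = A
  0+A = A
  8+6 = E
  D+0 = D

0xDEAA6D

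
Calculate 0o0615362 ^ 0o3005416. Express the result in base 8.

XOR each oct digit independently (no carries):
  0^3=3, 6^0=6, 1^0=1, 5^5=0, 3^4=7, 6^1=7, 2^6=4

0o3610774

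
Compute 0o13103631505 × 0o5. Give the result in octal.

Multiply each base-8 digit by 5, carrying:
  5×5 = 25 → write 1 carry 3
  0×5+3 = 3 → write 3
  5×5 = 25 → write 1 carry 3
  1×5+3 = 8 → write 0 carry 1
  3×5+1 = 16 → write 0 carry 2
  6×5+2 = 32 → write 0 carry 4
  3×5+4 = 19 → write 3 carry 2
  0×5+2 = 2 → write 2
  1×5 = 5 → write 5
  3×5 = 15 → write 7 carry 1
  1×5+1 = 6 → write 6

0o67523000131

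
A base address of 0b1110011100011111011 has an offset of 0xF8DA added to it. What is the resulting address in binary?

0b10000011000111010101

0xF8DA = 0b1111100011011010 in binary.
Add column by column in base 2, right to left:
  1+0 = 1
  1+1 = 0 carry 1
  0+0+1 = 1
  1+1 = 0 carry 1
  1+1+1 = 1 carry 1
  1+0+1 = 0 carry 1
  1+1+1 = 1 carry 1
  1+1+1 = 1 carry 1
  0+0+1 = 1
  0+0 = 0
  0+0 = 0
  1+1 = 0 carry 1
  1+1+1 = 1 carry 1
  1+1+1 = 1 carry 1
  0+1+1 = 0 carry 1
  0+1+1 = 0 carry 1
  1+0+1 = 0 carry 1
  1+0+1 = 0 carry 1
  1+0+1 = 0 carry 1
  final carry 1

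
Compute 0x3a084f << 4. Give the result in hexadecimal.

Shifting left by 4 bits = 1 hex digit: append 1 zero.

0x3a084f0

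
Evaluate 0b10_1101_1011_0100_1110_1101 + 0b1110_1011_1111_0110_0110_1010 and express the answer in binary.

0b1000110011010101101010111

Add column by column in base 2, right to left:
  1+0 = 1
  0+1 = 1
  1+0 = 1
  1+1 = 0 carry 1
  0+0+1 = 1
  1+1 = 0 carry 1
  1+1+1 = 1 carry 1
  1+0+1 = 0 carry 1
  0+0+1 = 1
  0+1 = 1
  1+1 = 0 carry 1
  0+0+1 = 1
  1+1 = 0 carry 1
  1+1+1 = 1 carry 1
  0+1+1 = 0 carry 1
  1+1+1 = 1 carry 1
  1+1+1 = 1 carry 1
  0+1+1 = 0 carry 1
  1+0+1 = 0 carry 1
  1+1+1 = 1 carry 1
  0+0+1 = 1
  1+1 = 0 carry 1
  0+1+1 = 0 carry 1
  0+1+1 = 0 carry 1
  final carry 1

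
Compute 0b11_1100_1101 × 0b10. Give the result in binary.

0b11110011010

Multiply each base-2 digit by 2, carrying:
  1×2 = 2 → write 0 carry 1
  0×2+1 = 1 → write 1
  1×2 = 2 → write 0 carry 1
  1×2+1 = 3 → write 1 carry 1
  0×2+1 = 1 → write 1
  0×2 = 0 → write 0
  1×2 = 2 → write 0 carry 1
  1×2+1 = 3 → write 1 carry 1
  1×2+1 = 3 → write 1 carry 1
  1×2+1 = 3 → write 1 carry 1
  remaining carry: 1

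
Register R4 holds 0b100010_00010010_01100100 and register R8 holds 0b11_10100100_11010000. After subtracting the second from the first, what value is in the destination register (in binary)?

0b111100110110110010100

Subtract column by column in base 2:
  0-0 → 0
  0-0 → 0
  1-0 → 1
  0-0 → 0
  0-1 → 1 (borrow)
  1-0-1 → 0
  1-1 → 0
  0-1 → 1 (borrow)
  0-0-1 → 1 (borrow)
  1-0-1 → 0
  0-1 → 1 (borrow)
  0-0-1 → 1 (borrow)
  1-0-1 → 0
  0-1 → 1 (borrow)
  0-0-1 → 1 (borrow)
  0-1-1 → 0 (borrow)
  0-1-1 → 0 (borrow)
  1-1-1 → 1 (borrow)
  0-0-1 → 1 (borrow)
  0-0-1 → 1 (borrow)
  0-0-1 → 1 (borrow)
  1-0-1 → 0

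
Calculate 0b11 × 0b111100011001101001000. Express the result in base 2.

0b10110101001100111011000

Multiply each base-2 digit by 3, carrying:
  0×3 = 0 → write 0
  0×3 = 0 → write 0
  0×3 = 0 → write 0
  1×3 = 3 → write 1 carry 1
  0×3+1 = 1 → write 1
  0×3 = 0 → write 0
  1×3 = 3 → write 1 carry 1
  0×3+1 = 1 → write 1
  1×3 = 3 → write 1 carry 1
  1×3+1 = 4 → write 0 carry 2
  0×3+2 = 2 → write 0 carry 1
  0×3+1 = 1 → write 1
  1×3 = 3 → write 1 carry 1
  1×3+1 = 4 → write 0 carry 2
  0×3+2 = 2 → write 0 carry 1
  0×3+1 = 1 → write 1
  0×3 = 0 → write 0
  1×3 = 3 → write 1 carry 1
  1×3+1 = 4 → write 0 carry 2
  1×3+2 = 5 → write 1 carry 2
  1×3+2 = 5 → write 1 carry 2
  remaining carry: 10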